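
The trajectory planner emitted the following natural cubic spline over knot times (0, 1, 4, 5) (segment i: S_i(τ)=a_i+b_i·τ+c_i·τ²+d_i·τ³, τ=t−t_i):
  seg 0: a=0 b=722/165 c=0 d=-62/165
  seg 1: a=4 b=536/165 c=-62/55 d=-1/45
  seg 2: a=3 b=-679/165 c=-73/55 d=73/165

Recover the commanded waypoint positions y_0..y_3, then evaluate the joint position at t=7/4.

y_0=0 y_1=4 y_2=3 y_3=-2
S(7/4) = 20391/3520

y_0 = S_0(0) = a_0 = 0
y_1 = S_1(0) = a_1 = 4
y_2 = S_2(0) = a_2 = 3
y_3 = S_2(1) = -2
t_q=7/4 is in segment 1 (τ=3/4); S_1(τ)=20391/3520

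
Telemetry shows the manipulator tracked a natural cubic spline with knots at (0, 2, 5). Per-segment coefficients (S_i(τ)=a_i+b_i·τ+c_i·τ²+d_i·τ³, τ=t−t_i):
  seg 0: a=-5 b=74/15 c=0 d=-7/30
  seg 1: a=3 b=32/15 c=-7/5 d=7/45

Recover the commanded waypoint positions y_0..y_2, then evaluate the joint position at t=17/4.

y_0=-5 y_1=3 y_2=1
S(17/4) = 159/64

y_0 = S_0(0) = a_0 = -5
y_1 = S_1(0) = a_1 = 3
y_2 = S_1(3) = 1
t_q=17/4 is in segment 1 (τ=9/4); S_1(τ)=159/64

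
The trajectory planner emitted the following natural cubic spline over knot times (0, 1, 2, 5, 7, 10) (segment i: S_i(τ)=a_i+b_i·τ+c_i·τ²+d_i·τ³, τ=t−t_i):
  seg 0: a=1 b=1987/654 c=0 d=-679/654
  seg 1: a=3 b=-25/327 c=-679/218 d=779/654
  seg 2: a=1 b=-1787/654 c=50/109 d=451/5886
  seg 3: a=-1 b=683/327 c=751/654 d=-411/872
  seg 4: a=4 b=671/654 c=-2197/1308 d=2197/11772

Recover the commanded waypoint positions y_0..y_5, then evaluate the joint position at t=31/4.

y_0=1 y_1=3 y_2=1 y_3=-1 y_4=4 y_5=-3
S(31/4) = 108921/27904

y_0 = S_0(0) = a_0 = 1
y_1 = S_1(0) = a_1 = 3
y_2 = S_2(0) = a_2 = 1
y_3 = S_3(0) = a_3 = -1
y_4 = S_4(0) = a_4 = 4
y_5 = S_4(3) = -3
t_q=31/4 is in segment 4 (τ=3/4); S_4(τ)=108921/27904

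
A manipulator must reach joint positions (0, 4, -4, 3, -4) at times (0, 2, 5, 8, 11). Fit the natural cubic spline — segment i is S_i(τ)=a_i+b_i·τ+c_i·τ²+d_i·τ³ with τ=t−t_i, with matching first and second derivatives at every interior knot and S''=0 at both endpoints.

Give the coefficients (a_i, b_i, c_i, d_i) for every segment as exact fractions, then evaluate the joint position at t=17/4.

Δ: Δ0=2, Δ1=-8/3, Δ2=7/3, Δ3=-7/3
row 1: diag=10, rhs=-28; c'=3/10, d'=-14/5
row 2: denom=12−3·3/10=111/10; d'=(30−3·-14/5)/(111/10)=128/37
row 3: denom=12−3·10/37=414/37; d'=(-28−3·128/37)/(414/37)=-710/207
back: M3=-710/207
back: M2=128/37−10/37·-710/207=908/207
back: M1=-14/5−3/10·908/207=-284/69
M: M0=0, M1=-284/69, M2=908/207, M3=-710/207, M4=0
seg 0: a=0, c=M0/2=0, d=(M1−M0)/(6·2)=-71/207, b=Δ0−h0·(2M0+M1)/6=698/207
seg 1: a=4, c=M1/2=-142/69, d=(M2−M1)/(6·3)=880/1863, b=Δ1−h1·(2M1+M2)/6=-154/207
seg 2: a=-4, c=M2/2=454/207, d=(M3−M2)/(6·3)=-809/1863, b=Δ2−h2·(2M2+M3)/6=-70/207
seg 3: a=3, c=M3/2=-355/207, d=(M4−M3)/(6·3)=355/1863, b=Δ3−h3·(2M3+M4)/6=227/207
t_q=17/4 → seg 1, τ=9/4; S=4+-154/207·τ+-142/69·τ²+880/1863·τ³=-499/184

  seg 0: a=0 b=698/207 c=0 d=-71/207
  seg 1: a=4 b=-154/207 c=-142/69 d=880/1863
  seg 2: a=-4 b=-70/207 c=454/207 d=-809/1863
  seg 3: a=3 b=227/207 c=-355/207 d=355/1863
S(17/4) = -499/184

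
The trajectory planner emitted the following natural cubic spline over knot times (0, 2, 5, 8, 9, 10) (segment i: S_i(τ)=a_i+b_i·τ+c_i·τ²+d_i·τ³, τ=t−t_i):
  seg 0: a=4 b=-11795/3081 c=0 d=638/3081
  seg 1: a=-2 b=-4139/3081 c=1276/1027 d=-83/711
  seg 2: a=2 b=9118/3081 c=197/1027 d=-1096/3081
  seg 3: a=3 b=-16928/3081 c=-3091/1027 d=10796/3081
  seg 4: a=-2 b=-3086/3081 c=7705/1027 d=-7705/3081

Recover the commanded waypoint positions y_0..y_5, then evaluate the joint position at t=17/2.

y_0=4 y_1=-2 y_2=2 y_3=3 y_4=-2 y_5=2
S(17/2) = -253/4108

y_0 = S_0(0) = a_0 = 4
y_1 = S_1(0) = a_1 = -2
y_2 = S_2(0) = a_2 = 2
y_3 = S_3(0) = a_3 = 3
y_4 = S_4(0) = a_4 = -2
y_5 = S_4(1) = 2
t_q=17/2 is in segment 3 (τ=1/2); S_3(τ)=-253/4108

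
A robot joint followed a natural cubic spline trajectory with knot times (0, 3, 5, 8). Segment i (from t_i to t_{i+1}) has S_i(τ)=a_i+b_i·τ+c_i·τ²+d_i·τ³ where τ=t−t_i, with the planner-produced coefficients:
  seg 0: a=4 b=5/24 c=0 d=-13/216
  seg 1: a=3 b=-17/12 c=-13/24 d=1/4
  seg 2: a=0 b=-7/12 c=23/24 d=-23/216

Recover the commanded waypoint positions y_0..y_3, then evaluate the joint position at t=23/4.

y_0 = S_0(0) = a_0 = 4
y_1 = S_1(0) = a_1 = 3
y_2 = S_2(0) = a_2 = 0
y_3 = S_2(3) = 4
t_q=23/4 is in segment 2 (τ=3/4); S_2(τ)=29/512

y_0=4 y_1=3 y_2=0 y_3=4
S(23/4) = 29/512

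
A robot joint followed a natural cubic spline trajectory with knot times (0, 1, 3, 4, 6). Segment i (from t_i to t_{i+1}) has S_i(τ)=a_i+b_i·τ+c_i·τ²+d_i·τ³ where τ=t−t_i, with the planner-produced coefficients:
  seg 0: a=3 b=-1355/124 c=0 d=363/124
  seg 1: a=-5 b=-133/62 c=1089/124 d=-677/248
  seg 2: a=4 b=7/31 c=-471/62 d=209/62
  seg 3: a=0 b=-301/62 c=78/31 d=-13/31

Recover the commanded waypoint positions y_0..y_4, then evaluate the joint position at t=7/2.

y_0=3 y_1=-5 y_2=4 y_3=0 y_4=-3
S(7/2) = 1307/496

y_0 = S_0(0) = a_0 = 3
y_1 = S_1(0) = a_1 = -5
y_2 = S_2(0) = a_2 = 4
y_3 = S_3(0) = a_3 = 0
y_4 = S_3(2) = -3
t_q=7/2 is in segment 2 (τ=1/2); S_2(τ)=1307/496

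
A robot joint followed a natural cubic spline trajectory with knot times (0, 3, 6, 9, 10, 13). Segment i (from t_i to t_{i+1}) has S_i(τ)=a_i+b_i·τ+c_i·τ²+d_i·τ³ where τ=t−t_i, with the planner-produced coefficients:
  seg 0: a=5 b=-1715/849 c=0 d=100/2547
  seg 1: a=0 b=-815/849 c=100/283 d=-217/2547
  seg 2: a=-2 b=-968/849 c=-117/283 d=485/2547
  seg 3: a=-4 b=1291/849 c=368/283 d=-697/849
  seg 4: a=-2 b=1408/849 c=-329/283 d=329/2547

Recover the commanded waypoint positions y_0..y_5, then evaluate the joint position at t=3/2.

y_0 = S_0(0) = a_0 = 5
y_1 = S_1(0) = a_1 = 0
y_2 = S_2(0) = a_2 = -2
y_3 = S_3(0) = a_3 = -4
y_4 = S_4(0) = a_4 = -2
y_5 = S_4(3) = -4
t_q=3/2 is in segment 0 (τ=3/2); S_0(τ)=595/283

y_0=5 y_1=0 y_2=-2 y_3=-4 y_4=-2 y_5=-4
S(3/2) = 595/283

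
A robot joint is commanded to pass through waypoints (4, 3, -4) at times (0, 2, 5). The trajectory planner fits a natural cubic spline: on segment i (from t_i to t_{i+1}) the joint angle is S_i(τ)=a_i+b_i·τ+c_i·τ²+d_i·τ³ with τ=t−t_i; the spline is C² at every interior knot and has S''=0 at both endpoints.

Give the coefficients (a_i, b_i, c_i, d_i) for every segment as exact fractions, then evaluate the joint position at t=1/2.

Δ: Δ0=-1/2, Δ1=-7/3
row 1: diag=10, rhs=-11; c'=3/10, d'=-11/10
back: M1=-11/10
M: M0=0, M1=-11/10, M2=0
seg 0: a=4, c=M0/2=0, d=(M1−M0)/(6·2)=-11/120, b=Δ0−h0·(2M0+M1)/6=-2/15
seg 1: a=3, c=M1/2=-11/20, d=(M2−M1)/(6·3)=11/180, b=Δ1−h1·(2M1+M2)/6=-37/30
t_q=1/2 → seg 0, τ=1/2; S=4+-2/15·τ+0·τ²+-11/120·τ³=251/64

  seg 0: a=4 b=-2/15 c=0 d=-11/120
  seg 1: a=3 b=-37/30 c=-11/20 d=11/180
S(1/2) = 251/64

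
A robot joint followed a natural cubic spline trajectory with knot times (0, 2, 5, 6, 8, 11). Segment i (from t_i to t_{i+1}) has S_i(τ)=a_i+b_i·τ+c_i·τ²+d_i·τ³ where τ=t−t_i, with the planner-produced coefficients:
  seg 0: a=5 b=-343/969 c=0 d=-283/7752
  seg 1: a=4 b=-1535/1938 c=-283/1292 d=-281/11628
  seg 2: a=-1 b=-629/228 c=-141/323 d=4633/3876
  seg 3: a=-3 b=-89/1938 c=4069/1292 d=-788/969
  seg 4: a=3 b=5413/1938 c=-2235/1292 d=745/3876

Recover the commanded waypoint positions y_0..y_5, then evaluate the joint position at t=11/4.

y_0 = S_0(0) = a_0 = 5
y_1 = S_1(0) = a_1 = 4
y_2 = S_2(0) = a_2 = -1
y_3 = S_3(0) = a_3 = -3
y_4 = S_4(0) = a_4 = 3
y_5 = S_4(3) = 1
t_q=11/4 is in segment 1 (τ=3/4); S_1(τ)=270601/82688

y_0=5 y_1=4 y_2=-1 y_3=-3 y_4=3 y_5=1
S(11/4) = 270601/82688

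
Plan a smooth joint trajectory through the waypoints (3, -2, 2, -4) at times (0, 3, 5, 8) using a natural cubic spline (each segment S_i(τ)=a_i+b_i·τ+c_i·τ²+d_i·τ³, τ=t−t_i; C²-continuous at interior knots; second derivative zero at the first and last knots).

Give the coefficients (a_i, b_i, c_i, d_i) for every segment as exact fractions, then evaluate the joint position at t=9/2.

  seg 0: a=3 b=-49/16 c=0 d=67/432
  seg 1: a=-2 b=9/8 c=67/48 d=-23/48
  seg 2: a=2 b=23/24 c=-71/48 d=71/432
S(9/2) = 155/128

Δ: Δ0=-5/3, Δ1=2, Δ2=-2
row 1: diag=10, rhs=22; c'=1/5, d'=11/5
row 2: denom=10−2·1/5=48/5; d'=(-24−2·11/5)/(48/5)=-71/24
back: M2=-71/24
back: M1=11/5−1/5·-71/24=67/24
M: M0=0, M1=67/24, M2=-71/24, M3=0
seg 0: a=3, c=M0/2=0, d=(M1−M0)/(6·3)=67/432, b=Δ0−h0·(2M0+M1)/6=-49/16
seg 1: a=-2, c=M1/2=67/48, d=(M2−M1)/(6·2)=-23/48, b=Δ1−h1·(2M1+M2)/6=9/8
seg 2: a=2, c=M2/2=-71/48, d=(M3−M2)/(6·3)=71/432, b=Δ2−h2·(2M2+M3)/6=23/24
t_q=9/2 → seg 1, τ=3/2; S=-2+9/8·τ+67/48·τ²+-23/48·τ³=155/128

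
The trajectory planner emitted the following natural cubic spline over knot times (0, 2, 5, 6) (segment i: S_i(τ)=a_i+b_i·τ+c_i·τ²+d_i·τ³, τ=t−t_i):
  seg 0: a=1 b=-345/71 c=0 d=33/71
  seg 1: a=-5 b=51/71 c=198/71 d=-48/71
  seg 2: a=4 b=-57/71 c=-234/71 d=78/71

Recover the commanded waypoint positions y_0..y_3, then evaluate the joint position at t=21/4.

y_0 = S_0(0) = a_0 = 1
y_1 = S_1(0) = a_1 = -5
y_2 = S_2(0) = a_2 = 4
y_3 = S_2(1) = 1
t_q=21/4 is in segment 2 (τ=1/4); S_2(τ)=8203/2272

y_0=1 y_1=-5 y_2=4 y_3=1
S(21/4) = 8203/2272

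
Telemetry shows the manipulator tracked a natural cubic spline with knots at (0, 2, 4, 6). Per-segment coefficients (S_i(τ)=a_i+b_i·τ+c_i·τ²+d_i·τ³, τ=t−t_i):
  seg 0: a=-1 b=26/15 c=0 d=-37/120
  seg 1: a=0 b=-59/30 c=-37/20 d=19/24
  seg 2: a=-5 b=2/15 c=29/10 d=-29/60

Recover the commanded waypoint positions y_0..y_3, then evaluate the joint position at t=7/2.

y_0 = S_0(0) = a_0 = -1
y_1 = S_1(0) = a_1 = 0
y_2 = S_2(0) = a_2 = -5
y_3 = S_2(2) = 3
t_q=7/2 is in segment 1 (τ=3/2); S_1(τ)=-1421/320

y_0=-1 y_1=0 y_2=-5 y_3=3
S(7/2) = -1421/320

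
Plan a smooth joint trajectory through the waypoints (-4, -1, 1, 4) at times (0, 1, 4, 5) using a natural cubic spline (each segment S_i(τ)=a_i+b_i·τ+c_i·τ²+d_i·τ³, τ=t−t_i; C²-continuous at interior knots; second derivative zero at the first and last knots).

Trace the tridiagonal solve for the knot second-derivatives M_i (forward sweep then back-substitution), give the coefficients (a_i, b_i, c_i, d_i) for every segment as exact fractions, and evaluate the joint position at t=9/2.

  seg 0: a=-4 b=52/15 c=0 d=-7/15
  seg 1: a=-1 b=31/15 c=-7/5 d=14/45
  seg 2: a=1 b=31/15 c=7/5 d=-7/15
S(9/2) = 93/40

Δ: Δ0=3, Δ1=2/3, Δ2=3
row 1: diag=8, rhs=-14; c'=3/8, d'=-7/4
row 2: denom=8−3·3/8=55/8; d'=(14−3·-7/4)/(55/8)=14/5
back: M2=14/5
back: M1=-7/4−3/8·14/5=-14/5
M: M0=0, M1=-14/5, M2=14/5, M3=0
seg 0: a=-4, c=M0/2=0, d=(M1−M0)/(6·1)=-7/15, b=Δ0−h0·(2M0+M1)/6=52/15
seg 1: a=-1, c=M1/2=-7/5, d=(M2−M1)/(6·3)=14/45, b=Δ1−h1·(2M1+M2)/6=31/15
seg 2: a=1, c=M2/2=7/5, d=(M3−M2)/(6·1)=-7/15, b=Δ2−h2·(2M2+M3)/6=31/15
t_q=9/2 → seg 2, τ=1/2; S=1+31/15·τ+7/5·τ²+-7/15·τ³=93/40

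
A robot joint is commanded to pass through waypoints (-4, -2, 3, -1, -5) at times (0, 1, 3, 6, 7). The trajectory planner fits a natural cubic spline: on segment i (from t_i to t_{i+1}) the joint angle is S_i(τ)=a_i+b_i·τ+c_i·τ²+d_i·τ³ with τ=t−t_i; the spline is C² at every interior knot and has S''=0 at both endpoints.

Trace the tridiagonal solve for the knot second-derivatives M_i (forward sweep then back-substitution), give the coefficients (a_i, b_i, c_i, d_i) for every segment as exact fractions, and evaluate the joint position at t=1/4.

Δ: Δ0=2, Δ1=5/2, Δ2=-4/3, Δ3=-4
row 1: diag=6, rhs=3; c'=1/3, d'=1/2
row 2: denom=10−2·1/3=28/3; d'=(-23−2·1/2)/(28/3)=-18/7
row 3: denom=8−3·9/28=197/28; d'=(-16−3·-18/7)/(197/28)=-232/197
back: M3=-232/197
back: M2=-18/7−9/28·-232/197=-432/197
back: M1=1/2−1/3·-432/197=485/394
M: M0=0, M1=485/394, M2=-432/197, M3=-232/197, M4=0
seg 0: a=-4, c=M0/2=0, d=(M1−M0)/(6·1)=485/2364, b=Δ0−h0·(2M0+M1)/6=4243/2364
seg 1: a=-2, c=M1/2=485/788, d=(M2−M1)/(6·2)=-1349/4728, b=Δ1−h1·(2M1+M2)/6=2849/1182
seg 2: a=3, c=M2/2=-216/197, d=(M3−M2)/(6·3)=100/1773, b=Δ2−h2·(2M2+M3)/6=856/591
seg 3: a=-1, c=M3/2=-116/197, d=(M4−M3)/(6·1)=116/591, b=Δ3−h3·(2M3+M4)/6=-2132/591
t_q=1/4 → seg 0, τ=1/4; S=-4+4243/2364·τ+0·τ²+485/2364·τ³=-178937/50432

  seg 0: a=-4 b=4243/2364 c=0 d=485/2364
  seg 1: a=-2 b=2849/1182 c=485/788 d=-1349/4728
  seg 2: a=3 b=856/591 c=-216/197 d=100/1773
  seg 3: a=-1 b=-2132/591 c=-116/197 d=116/591
S(1/4) = -178937/50432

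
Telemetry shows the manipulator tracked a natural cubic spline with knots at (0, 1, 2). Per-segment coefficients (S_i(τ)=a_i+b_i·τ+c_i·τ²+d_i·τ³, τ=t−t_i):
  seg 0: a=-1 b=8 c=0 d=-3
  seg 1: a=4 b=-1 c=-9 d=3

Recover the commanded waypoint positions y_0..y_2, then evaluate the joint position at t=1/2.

y_0=-1 y_1=4 y_2=-3
S(1/2) = 21/8

y_0 = S_0(0) = a_0 = -1
y_1 = S_1(0) = a_1 = 4
y_2 = S_1(1) = -3
t_q=1/2 is in segment 0 (τ=1/2); S_0(τ)=21/8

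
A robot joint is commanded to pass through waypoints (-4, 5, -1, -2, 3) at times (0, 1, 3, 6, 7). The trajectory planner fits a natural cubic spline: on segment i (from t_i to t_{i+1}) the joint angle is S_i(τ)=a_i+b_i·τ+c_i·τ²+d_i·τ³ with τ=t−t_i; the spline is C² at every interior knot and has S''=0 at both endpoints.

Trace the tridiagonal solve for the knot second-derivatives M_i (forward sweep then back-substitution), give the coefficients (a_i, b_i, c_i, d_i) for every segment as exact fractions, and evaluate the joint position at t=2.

  seg 0: a=-4 b=6613/591 c=0 d=-1294/591
  seg 1: a=5 b=2731/591 c=-1294/197 d=815/591
  seg 2: a=-1 b=-3017/591 c=336/197 d=-68/1773
  seg 3: a=-2 b=2419/591 c=268/197 d=-268/591
S(2) = 873/197

Δ: Δ0=9, Δ1=-3, Δ2=-1/3, Δ3=5
row 1: diag=6, rhs=-72; c'=1/3, d'=-12
row 2: denom=10−2·1/3=28/3; d'=(16−2·-12)/(28/3)=30/7
row 3: denom=8−3·9/28=197/28; d'=(32−3·30/7)/(197/28)=536/197
back: M3=536/197
back: M2=30/7−9/28·536/197=672/197
back: M1=-12−1/3·672/197=-2588/197
M: M0=0, M1=-2588/197, M2=672/197, M3=536/197, M4=0
seg 0: a=-4, c=M0/2=0, d=(M1−M0)/(6·1)=-1294/591, b=Δ0−h0·(2M0+M1)/6=6613/591
seg 1: a=5, c=M1/2=-1294/197, d=(M2−M1)/(6·2)=815/591, b=Δ1−h1·(2M1+M2)/6=2731/591
seg 2: a=-1, c=M2/2=336/197, d=(M3−M2)/(6·3)=-68/1773, b=Δ2−h2·(2M2+M3)/6=-3017/591
seg 3: a=-2, c=M3/2=268/197, d=(M4−M3)/(6·1)=-268/591, b=Δ3−h3·(2M3+M4)/6=2419/591
t_q=2 → seg 1, τ=1; S=5+2731/591·τ+-1294/197·τ²+815/591·τ³=873/197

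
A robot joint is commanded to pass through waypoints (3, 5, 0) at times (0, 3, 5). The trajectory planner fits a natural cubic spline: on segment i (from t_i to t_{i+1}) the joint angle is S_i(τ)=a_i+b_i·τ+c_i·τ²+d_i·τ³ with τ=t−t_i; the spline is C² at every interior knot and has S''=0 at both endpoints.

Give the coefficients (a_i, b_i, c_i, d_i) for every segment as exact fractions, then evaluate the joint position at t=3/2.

Δ: Δ0=2/3, Δ1=-5/2
row 1: diag=10, rhs=-19; c'=1/5, d'=-19/10
back: M1=-19/10
M: M0=0, M1=-19/10, M2=0
seg 0: a=3, c=M0/2=0, d=(M1−M0)/(6·3)=-19/180, b=Δ0−h0·(2M0+M1)/6=97/60
seg 1: a=5, c=M1/2=-19/20, d=(M2−M1)/(6·2)=19/120, b=Δ1−h1·(2M1+M2)/6=-37/30
t_q=3/2 → seg 0, τ=3/2; S=3+97/60·τ+0·τ²+-19/180·τ³=811/160

  seg 0: a=3 b=97/60 c=0 d=-19/180
  seg 1: a=5 b=-37/30 c=-19/20 d=19/120
S(3/2) = 811/160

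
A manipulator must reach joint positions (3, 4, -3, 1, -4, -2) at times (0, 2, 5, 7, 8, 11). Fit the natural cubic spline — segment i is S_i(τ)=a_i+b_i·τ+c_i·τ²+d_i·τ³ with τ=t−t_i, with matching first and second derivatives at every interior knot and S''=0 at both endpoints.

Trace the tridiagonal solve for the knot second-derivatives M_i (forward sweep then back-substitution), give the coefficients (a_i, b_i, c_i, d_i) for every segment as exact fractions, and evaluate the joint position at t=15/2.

  seg 0: a=3 b=12845/7914 c=0 d=-1111/3957
  seg 1: a=4 b=-13819/7914 c=-2222/1319 d=11783/23742
  seg 2: a=-3 b=6118/3957 c=7339/2638 d=-20221/15828
  seg 3: a=1 b=-10511/3957 c=-6441/1319 d=10049/3957
  seg 4: a=-4 b=-19010/3957 c=3608/1319 d=-3608/11871
S(15/2) = -12995/10552

Δ: Δ0=1/2, Δ1=-7/3, Δ2=2, Δ3=-5, Δ4=2/3
row 1: diag=10, rhs=-17; c'=3/10, d'=-17/10
row 2: denom=10−3·3/10=91/10; d'=(26−3·-17/10)/(91/10)=311/91
row 3: denom=6−2·20/91=506/91; d'=(-42−2·311/91)/(506/91)=-202/23
row 4: denom=8−1·91/506=3957/506; d'=(34−1·-202/23)/(3957/506)=7216/1319
back: M4=7216/1319
back: M3=-202/23−91/506·7216/1319=-12882/1319
back: M2=311/91−20/91·-12882/1319=7339/1319
back: M1=-17/10−3/10·7339/1319=-4444/1319
M: M0=0, M1=-4444/1319, M2=7339/1319, M3=-12882/1319, M4=7216/1319, M5=0
seg 0: a=3, c=M0/2=0, d=(M1−M0)/(6·2)=-1111/3957, b=Δ0−h0·(2M0+M1)/6=12845/7914
seg 1: a=4, c=M1/2=-2222/1319, d=(M2−M1)/(6·3)=11783/23742, b=Δ1−h1·(2M1+M2)/6=-13819/7914
seg 2: a=-3, c=M2/2=7339/2638, d=(M3−M2)/(6·2)=-20221/15828, b=Δ2−h2·(2M2+M3)/6=6118/3957
seg 3: a=1, c=M3/2=-6441/1319, d=(M4−M3)/(6·1)=10049/3957, b=Δ3−h3·(2M3+M4)/6=-10511/3957
seg 4: a=-4, c=M4/2=3608/1319, d=(M5−M4)/(6·3)=-3608/11871, b=Δ4−h4·(2M4+M5)/6=-19010/3957
t_q=15/2 → seg 3, τ=1/2; S=1+-10511/3957·τ+-6441/1319·τ²+10049/3957·τ³=-12995/10552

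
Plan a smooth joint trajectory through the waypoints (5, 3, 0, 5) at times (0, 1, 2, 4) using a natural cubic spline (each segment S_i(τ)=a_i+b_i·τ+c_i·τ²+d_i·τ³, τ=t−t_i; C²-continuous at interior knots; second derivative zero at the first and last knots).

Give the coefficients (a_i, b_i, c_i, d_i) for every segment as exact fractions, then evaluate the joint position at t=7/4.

  seg 0: a=5 b=-3/2 c=0 d=-1/2
  seg 1: a=3 b=-3 c=-3/2 d=3/2
  seg 2: a=0 b=-3/2 c=3 d=-1/2
S(7/4) = 69/128

Δ: Δ0=-2, Δ1=-3, Δ2=5/2
row 1: diag=4, rhs=-6; c'=1/4, d'=-3/2
row 2: denom=6−1·1/4=23/4; d'=(33−1·-3/2)/(23/4)=6
back: M2=6
back: M1=-3/2−1/4·6=-3
M: M0=0, M1=-3, M2=6, M3=0
seg 0: a=5, c=M0/2=0, d=(M1−M0)/(6·1)=-1/2, b=Δ0−h0·(2M0+M1)/6=-3/2
seg 1: a=3, c=M1/2=-3/2, d=(M2−M1)/(6·1)=3/2, b=Δ1−h1·(2M1+M2)/6=-3
seg 2: a=0, c=M2/2=3, d=(M3−M2)/(6·2)=-1/2, b=Δ2−h2·(2M2+M3)/6=-3/2
t_q=7/4 → seg 1, τ=3/4; S=3+-3·τ+-3/2·τ²+3/2·τ³=69/128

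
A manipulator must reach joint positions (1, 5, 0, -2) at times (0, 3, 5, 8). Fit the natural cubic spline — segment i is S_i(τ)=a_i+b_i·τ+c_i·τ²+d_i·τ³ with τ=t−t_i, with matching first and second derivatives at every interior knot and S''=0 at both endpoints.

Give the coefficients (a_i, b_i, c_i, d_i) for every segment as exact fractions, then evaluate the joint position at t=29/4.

Δ: Δ0=4/3, Δ1=-5/2, Δ2=-2/3
row 1: diag=10, rhs=-23; c'=1/5, d'=-23/10
row 2: denom=10−2·1/5=48/5; d'=(11−2·-23/10)/(48/5)=13/8
back: M2=13/8
back: M1=-23/10−1/5·13/8=-21/8
M: M0=0, M1=-21/8, M2=13/8, M3=0
seg 0: a=1, c=M0/2=0, d=(M1−M0)/(6·3)=-7/48, b=Δ0−h0·(2M0+M1)/6=127/48
seg 1: a=5, c=M1/2=-21/16, d=(M2−M1)/(6·2)=17/48, b=Δ1−h1·(2M1+M2)/6=-31/24
seg 2: a=0, c=M2/2=13/16, d=(M3−M2)/(6·3)=-13/144, b=Δ2−h2·(2M2+M3)/6=-55/24
t_q=29/4 → seg 2, τ=9/4; S=0+-55/24·τ+13/16·τ²+-13/144·τ³=-2121/1024

  seg 0: a=1 b=127/48 c=0 d=-7/48
  seg 1: a=5 b=-31/24 c=-21/16 d=17/48
  seg 2: a=0 b=-55/24 c=13/16 d=-13/144
S(29/4) = -2121/1024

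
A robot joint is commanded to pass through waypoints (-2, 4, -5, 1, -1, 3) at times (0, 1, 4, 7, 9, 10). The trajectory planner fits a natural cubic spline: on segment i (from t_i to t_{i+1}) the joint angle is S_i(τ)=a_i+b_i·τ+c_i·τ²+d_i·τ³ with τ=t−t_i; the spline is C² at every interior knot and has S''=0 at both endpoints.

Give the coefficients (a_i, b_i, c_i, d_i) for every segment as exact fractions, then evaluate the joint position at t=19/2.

  seg 0: a=-2 b=5549/740 c=0 d=-1109/740
  seg 1: a=4 b=1111/370 c=-3327/740 d=5539/6660
  seg 2: a=-5 b=-1123/740 c=553/185 d=-109/180
  seg 3: a=1 b=5/74 c=-1821/740 d=713/740
  seg 4: a=-1 b=661/370 c=2457/740 d=-819/740
S(19/2) = 3463/5920

Δ: Δ0=6, Δ1=-3, Δ2=2, Δ3=-1, Δ4=4
row 1: diag=8, rhs=-54; c'=3/8, d'=-27/4
row 2: denom=12−3·3/8=87/8; d'=(30−3·-27/4)/(87/8)=134/29
row 3: denom=10−3·8/29=266/29; d'=(-18−3·134/29)/(266/29)=-66/19
row 4: denom=6−2·29/133=740/133; d'=(30−2·-66/19)/(740/133)=2457/370
back: M4=2457/370
back: M3=-66/19−29/133·2457/370=-1821/370
back: M2=134/29−8/29·-1821/370=1106/185
back: M1=-27/4−3/8·1106/185=-3327/370
M: M0=0, M1=-3327/370, M2=1106/185, M3=-1821/370, M4=2457/370, M5=0
seg 0: a=-2, c=M0/2=0, d=(M1−M0)/(6·1)=-1109/740, b=Δ0−h0·(2M0+M1)/6=5549/740
seg 1: a=4, c=M1/2=-3327/740, d=(M2−M1)/(6·3)=5539/6660, b=Δ1−h1·(2M1+M2)/6=1111/370
seg 2: a=-5, c=M2/2=553/185, d=(M3−M2)/(6·3)=-109/180, b=Δ2−h2·(2M2+M3)/6=-1123/740
seg 3: a=1, c=M3/2=-1821/740, d=(M4−M3)/(6·2)=713/740, b=Δ3−h3·(2M3+M4)/6=5/74
seg 4: a=-1, c=M4/2=2457/740, d=(M5−M4)/(6·1)=-819/740, b=Δ4−h4·(2M4+M5)/6=661/370
t_q=19/2 → seg 4, τ=1/2; S=-1+661/370·τ+2457/740·τ²+-819/740·τ³=3463/5920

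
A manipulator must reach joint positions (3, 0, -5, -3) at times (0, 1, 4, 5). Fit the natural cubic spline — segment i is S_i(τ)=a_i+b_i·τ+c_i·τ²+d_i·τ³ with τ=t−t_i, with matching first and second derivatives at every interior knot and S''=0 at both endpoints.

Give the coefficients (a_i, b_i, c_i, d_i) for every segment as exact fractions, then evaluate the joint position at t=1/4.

  seg 0: a=3 b=-494/165 c=0 d=-1/165
  seg 1: a=0 b=-497/165 c=-1/55 d=7/45
  seg 2: a=-5 b=178/165 c=76/55 d=-76/165
S(1/4) = 1585/704

Δ: Δ0=-3, Δ1=-5/3, Δ2=2
row 1: diag=8, rhs=8; c'=3/8, d'=1
row 2: denom=8−3·3/8=55/8; d'=(22−3·1)/(55/8)=152/55
back: M2=152/55
back: M1=1−3/8·152/55=-2/55
M: M0=0, M1=-2/55, M2=152/55, M3=0
seg 0: a=3, c=M0/2=0, d=(M1−M0)/(6·1)=-1/165, b=Δ0−h0·(2M0+M1)/6=-494/165
seg 1: a=0, c=M1/2=-1/55, d=(M2−M1)/(6·3)=7/45, b=Δ1−h1·(2M1+M2)/6=-497/165
seg 2: a=-5, c=M2/2=76/55, d=(M3−M2)/(6·1)=-76/165, b=Δ2−h2·(2M2+M3)/6=178/165
t_q=1/4 → seg 0, τ=1/4; S=3+-494/165·τ+0·τ²+-1/165·τ³=1585/704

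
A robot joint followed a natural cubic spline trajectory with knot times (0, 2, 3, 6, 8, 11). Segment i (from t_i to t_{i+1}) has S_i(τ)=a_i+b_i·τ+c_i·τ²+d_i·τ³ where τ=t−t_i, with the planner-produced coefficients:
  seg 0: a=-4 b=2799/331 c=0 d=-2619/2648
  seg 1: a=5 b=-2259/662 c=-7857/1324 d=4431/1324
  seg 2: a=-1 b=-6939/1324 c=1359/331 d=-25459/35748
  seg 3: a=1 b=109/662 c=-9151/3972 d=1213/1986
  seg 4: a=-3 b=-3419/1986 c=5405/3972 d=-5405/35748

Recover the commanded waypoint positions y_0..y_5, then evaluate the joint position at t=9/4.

y_0 = S_0(0) = a_0 = -4
y_1 = S_1(0) = a_1 = 5
y_2 = S_2(0) = a_2 = -1
y_3 = S_3(0) = a_3 = 1
y_4 = S_4(0) = a_4 = -3
y_5 = S_4(3) = 0
t_q=9/4 is in segment 1 (τ=1/4); S_1(τ)=324395/84736

y_0=-4 y_1=5 y_2=-1 y_3=1 y_4=-3 y_5=0
S(9/4) = 324395/84736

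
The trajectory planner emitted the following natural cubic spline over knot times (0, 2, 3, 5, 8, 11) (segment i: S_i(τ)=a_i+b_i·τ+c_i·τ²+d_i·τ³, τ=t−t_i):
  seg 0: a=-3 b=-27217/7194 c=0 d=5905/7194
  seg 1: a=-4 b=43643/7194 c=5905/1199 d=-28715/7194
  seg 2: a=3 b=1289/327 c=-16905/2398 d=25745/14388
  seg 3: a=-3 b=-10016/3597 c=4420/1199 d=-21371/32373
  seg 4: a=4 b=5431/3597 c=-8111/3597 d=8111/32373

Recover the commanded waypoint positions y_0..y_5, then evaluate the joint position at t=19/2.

y_0 = S_0(0) = a_0 = -3
y_1 = S_1(0) = a_1 = -4
y_2 = S_2(0) = a_2 = 3
y_3 = S_3(0) = a_3 = -3
y_4 = S_4(0) = a_4 = 4
y_5 = S_4(3) = -5
t_q=19/2 is in segment 4 (τ=3/2); S_4(τ)=19537/9592

y_0=-3 y_1=-4 y_2=3 y_3=-3 y_4=4 y_5=-5
S(19/2) = 19537/9592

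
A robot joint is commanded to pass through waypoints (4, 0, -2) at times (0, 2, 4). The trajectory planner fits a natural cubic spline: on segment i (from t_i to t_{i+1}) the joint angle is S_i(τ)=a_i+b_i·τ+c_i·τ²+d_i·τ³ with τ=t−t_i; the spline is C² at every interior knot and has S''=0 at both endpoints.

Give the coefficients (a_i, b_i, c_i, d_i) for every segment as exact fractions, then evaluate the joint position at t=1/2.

Δ: Δ0=-2, Δ1=-1
row 1: diag=8, rhs=6; c'=1/4, d'=3/4
back: M1=3/4
M: M0=0, M1=3/4, M2=0
seg 0: a=4, c=M0/2=0, d=(M1−M0)/(6·2)=1/16, b=Δ0−h0·(2M0+M1)/6=-9/4
seg 1: a=0, c=M1/2=3/8, d=(M2−M1)/(6·2)=-1/16, b=Δ1−h1·(2M1+M2)/6=-3/2
t_q=1/2 → seg 0, τ=1/2; S=4+-9/4·τ+0·τ²+1/16·τ³=369/128

  seg 0: a=4 b=-9/4 c=0 d=1/16
  seg 1: a=0 b=-3/2 c=3/8 d=-1/16
S(1/2) = 369/128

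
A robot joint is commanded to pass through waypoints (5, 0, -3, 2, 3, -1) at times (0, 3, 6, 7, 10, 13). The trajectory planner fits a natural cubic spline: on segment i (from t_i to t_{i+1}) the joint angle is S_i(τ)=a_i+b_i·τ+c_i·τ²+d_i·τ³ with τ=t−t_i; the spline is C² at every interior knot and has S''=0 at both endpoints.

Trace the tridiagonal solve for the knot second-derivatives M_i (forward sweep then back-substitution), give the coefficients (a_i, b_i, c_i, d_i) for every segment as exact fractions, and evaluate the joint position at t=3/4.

  seg 0: a=5 b=-318/275 c=0 d=-421/7425
  seg 1: a=0 b=-739/275 c=-421/825 d=59/165
  seg 2: a=-3 b=1074/275 c=2234/825 d=-121/75
  seg 3: a=2 b=3697/825 c=-1759/825 d=371/1485
  seg 4: a=3 b=-1292/825 c=32/275 d=-32/2475
S(3/4) = 14463/3520

Δ: Δ0=-5/3, Δ1=-1, Δ2=5, Δ3=1/3, Δ4=-4/3
row 1: diag=12, rhs=4; c'=1/4, d'=1/3
row 2: denom=8−3·1/4=29/4; d'=(36−3·1/3)/(29/4)=140/29
row 3: denom=8−1·4/29=228/29; d'=(-28−1·140/29)/(228/29)=-238/57
row 4: denom=12−3·29/76=825/76; d'=(-10−3·-238/57)/(825/76)=64/275
back: M4=64/275
back: M3=-238/57−29/76·64/275=-3518/825
back: M2=140/29−4/29·-3518/825=4468/825
back: M1=1/3−1/4·4468/825=-842/825
M: M0=0, M1=-842/825, M2=4468/825, M3=-3518/825, M4=64/275, M5=0
seg 0: a=5, c=M0/2=0, d=(M1−M0)/(6·3)=-421/7425, b=Δ0−h0·(2M0+M1)/6=-318/275
seg 1: a=0, c=M1/2=-421/825, d=(M2−M1)/(6·3)=59/165, b=Δ1−h1·(2M1+M2)/6=-739/275
seg 2: a=-3, c=M2/2=2234/825, d=(M3−M2)/(6·1)=-121/75, b=Δ2−h2·(2M2+M3)/6=1074/275
seg 3: a=2, c=M3/2=-1759/825, d=(M4−M3)/(6·3)=371/1485, b=Δ3−h3·(2M3+M4)/6=3697/825
seg 4: a=3, c=M4/2=32/275, d=(M5−M4)/(6·3)=-32/2475, b=Δ4−h4·(2M4+M5)/6=-1292/825
t_q=3/4 → seg 0, τ=3/4; S=5+-318/275·τ+0·τ²+-421/7425·τ³=14463/3520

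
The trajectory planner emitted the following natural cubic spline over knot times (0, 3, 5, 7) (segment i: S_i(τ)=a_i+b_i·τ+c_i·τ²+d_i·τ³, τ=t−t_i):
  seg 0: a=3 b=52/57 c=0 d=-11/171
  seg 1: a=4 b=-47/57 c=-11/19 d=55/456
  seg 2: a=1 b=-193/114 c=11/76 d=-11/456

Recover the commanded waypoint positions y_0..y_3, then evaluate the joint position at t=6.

y_0=3 y_1=4 y_2=1 y_3=-2
S(6) = -87/152

y_0 = S_0(0) = a_0 = 3
y_1 = S_1(0) = a_1 = 4
y_2 = S_2(0) = a_2 = 1
y_3 = S_2(2) = -2
t_q=6 is in segment 2 (τ=1); S_2(τ)=-87/152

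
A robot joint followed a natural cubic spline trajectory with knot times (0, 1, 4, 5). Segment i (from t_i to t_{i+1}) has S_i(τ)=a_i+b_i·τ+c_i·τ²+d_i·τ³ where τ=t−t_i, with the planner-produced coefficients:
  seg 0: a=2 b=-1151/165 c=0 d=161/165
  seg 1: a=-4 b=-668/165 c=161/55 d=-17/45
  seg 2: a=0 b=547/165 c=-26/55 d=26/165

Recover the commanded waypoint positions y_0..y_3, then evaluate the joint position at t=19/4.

y_0 = S_0(0) = a_0 = 2
y_1 = S_1(0) = a_1 = -4
y_2 = S_2(0) = a_2 = 0
y_3 = S_2(1) = 3
t_q=19/4 is in segment 2 (τ=3/4); S_2(τ)=805/352

y_0=2 y_1=-4 y_2=0 y_3=3
S(19/4) = 805/352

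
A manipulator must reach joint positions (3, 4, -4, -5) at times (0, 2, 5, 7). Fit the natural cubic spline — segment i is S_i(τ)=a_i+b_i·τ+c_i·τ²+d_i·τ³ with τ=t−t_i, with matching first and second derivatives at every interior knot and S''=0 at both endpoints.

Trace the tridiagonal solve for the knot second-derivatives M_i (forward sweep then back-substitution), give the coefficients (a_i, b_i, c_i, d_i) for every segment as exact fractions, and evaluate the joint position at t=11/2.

  seg 0: a=3 b=731/546 c=0 d=-229/1092
  seg 1: a=4 b=-643/546 c=-229/182 d=16/63
  seg 2: a=-4 b=-1021/546 c=187/182 d=-187/1092
S(11/2) = -1955/416

Δ: Δ0=1/2, Δ1=-8/3, Δ2=-1/2
row 1: diag=10, rhs=-19; c'=3/10, d'=-19/10
row 2: denom=10−3·3/10=91/10; d'=(13−3·-19/10)/(91/10)=187/91
back: M2=187/91
back: M1=-19/10−3/10·187/91=-229/91
M: M0=0, M1=-229/91, M2=187/91, M3=0
seg 0: a=3, c=M0/2=0, d=(M1−M0)/(6·2)=-229/1092, b=Δ0−h0·(2M0+M1)/6=731/546
seg 1: a=4, c=M1/2=-229/182, d=(M2−M1)/(6·3)=16/63, b=Δ1−h1·(2M1+M2)/6=-643/546
seg 2: a=-4, c=M2/2=187/182, d=(M3−M2)/(6·2)=-187/1092, b=Δ2−h2·(2M2+M3)/6=-1021/546
t_q=11/2 → seg 2, τ=1/2; S=-4+-1021/546·τ+187/182·τ²+-187/1092·τ³=-1955/416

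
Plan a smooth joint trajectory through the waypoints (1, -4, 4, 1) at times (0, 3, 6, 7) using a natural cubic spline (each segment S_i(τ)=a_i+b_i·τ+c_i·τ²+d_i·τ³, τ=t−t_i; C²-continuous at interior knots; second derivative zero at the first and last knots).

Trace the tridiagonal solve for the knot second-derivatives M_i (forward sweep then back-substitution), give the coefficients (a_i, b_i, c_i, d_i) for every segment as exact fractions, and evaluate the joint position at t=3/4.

  seg 0: a=1 b=-100/29 c=0 d=155/783
  seg 1: a=-4 b=55/29 c=155/87 d=-398/783
  seg 2: a=4 b=-33/29 c=-81/29 d=27/29
S(3/4) = -2789/1856

Δ: Δ0=-5/3, Δ1=8/3, Δ2=-3
row 1: diag=12, rhs=26; c'=1/4, d'=13/6
row 2: denom=8−3·1/4=29/4; d'=(-34−3·13/6)/(29/4)=-162/29
back: M2=-162/29
back: M1=13/6−1/4·-162/29=310/87
M: M0=0, M1=310/87, M2=-162/29, M3=0
seg 0: a=1, c=M0/2=0, d=(M1−M0)/(6·3)=155/783, b=Δ0−h0·(2M0+M1)/6=-100/29
seg 1: a=-4, c=M1/2=155/87, d=(M2−M1)/(6·3)=-398/783, b=Δ1−h1·(2M1+M2)/6=55/29
seg 2: a=4, c=M2/2=-81/29, d=(M3−M2)/(6·1)=27/29, b=Δ2−h2·(2M2+M3)/6=-33/29
t_q=3/4 → seg 0, τ=3/4; S=1+-100/29·τ+0·τ²+155/783·τ³=-2789/1856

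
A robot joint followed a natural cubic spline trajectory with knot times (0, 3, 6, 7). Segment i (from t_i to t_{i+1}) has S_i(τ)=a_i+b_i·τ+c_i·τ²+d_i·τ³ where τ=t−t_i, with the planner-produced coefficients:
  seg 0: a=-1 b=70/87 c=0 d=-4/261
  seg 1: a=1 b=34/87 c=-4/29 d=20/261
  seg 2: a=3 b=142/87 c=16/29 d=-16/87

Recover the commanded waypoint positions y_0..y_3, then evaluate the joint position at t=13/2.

y_0=-1 y_1=1 y_2=3 y_3=5
S(13/2) = 114/29

y_0 = S_0(0) = a_0 = -1
y_1 = S_1(0) = a_1 = 1
y_2 = S_2(0) = a_2 = 3
y_3 = S_2(1) = 5
t_q=13/2 is in segment 2 (τ=1/2); S_2(τ)=114/29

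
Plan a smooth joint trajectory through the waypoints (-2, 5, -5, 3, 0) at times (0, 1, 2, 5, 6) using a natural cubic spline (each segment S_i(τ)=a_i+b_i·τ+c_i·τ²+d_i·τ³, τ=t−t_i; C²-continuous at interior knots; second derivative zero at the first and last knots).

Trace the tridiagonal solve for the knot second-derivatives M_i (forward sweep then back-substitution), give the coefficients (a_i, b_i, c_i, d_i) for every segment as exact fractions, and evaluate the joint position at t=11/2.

Δ: Δ0=7, Δ1=-10, Δ2=8/3, Δ3=-3
row 1: diag=4, rhs=-102; c'=1/4, d'=-51/2
row 2: denom=8−1·1/4=31/4; d'=(76−1·-51/2)/(31/4)=406/31
row 3: denom=8−3·12/31=212/31; d'=(-34−3·406/31)/(212/31)=-568/53
back: M3=-568/53
back: M2=406/31−12/31·-568/53=914/53
back: M1=-51/2−1/4·914/53=-1580/53
M: M0=0, M1=-1580/53, M2=914/53, M3=-568/53, M4=0
seg 0: a=-2, c=M0/2=0, d=(M1−M0)/(6·1)=-790/159, b=Δ0−h0·(2M0+M1)/6=1903/159
seg 1: a=5, c=M1/2=-790/53, d=(M2−M1)/(6·1)=1247/159, b=Δ1−h1·(2M1+M2)/6=-467/159
seg 2: a=-5, c=M2/2=457/53, d=(M3−M2)/(6·3)=-247/159, b=Δ2−h2·(2M2+M3)/6=-1466/159
seg 3: a=3, c=M3/2=-284/53, d=(M4−M3)/(6·1)=284/159, b=Δ3−h3·(2M3+M4)/6=91/159
t_q=11/2 → seg 3, τ=1/2; S=3+91/159·τ+-284/53·τ²+284/159·τ³=115/53

  seg 0: a=-2 b=1903/159 c=0 d=-790/159
  seg 1: a=5 b=-467/159 c=-790/53 d=1247/159
  seg 2: a=-5 b=-1466/159 c=457/53 d=-247/159
  seg 3: a=3 b=91/159 c=-284/53 d=284/159
S(11/2) = 115/53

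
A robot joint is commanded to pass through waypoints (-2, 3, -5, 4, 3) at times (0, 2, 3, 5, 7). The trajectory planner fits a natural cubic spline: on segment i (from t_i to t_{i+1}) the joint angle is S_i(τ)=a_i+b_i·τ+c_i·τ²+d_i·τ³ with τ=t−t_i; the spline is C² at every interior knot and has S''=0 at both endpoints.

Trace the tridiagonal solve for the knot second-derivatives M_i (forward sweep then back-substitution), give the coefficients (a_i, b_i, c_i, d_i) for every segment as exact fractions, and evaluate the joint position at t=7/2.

Δ: Δ0=5/2, Δ1=-8, Δ2=9/2, Δ3=-1/2
row 1: diag=6, rhs=-63; c'=1/6, d'=-21/2
row 2: denom=6−1·1/6=35/6; d'=(75−1·-21/2)/(35/6)=513/35
row 3: denom=8−2·12/35=256/35; d'=(-30−2·513/35)/(256/35)=-519/64
back: M3=-519/64
back: M2=513/35−12/35·-519/64=279/16
back: M1=-21/2−1/6·279/16=-429/32
M: M0=0, M1=-429/32, M2=279/16, M3=-519/64, M4=0
seg 0: a=-2, c=M0/2=0, d=(M1−M0)/(6·2)=-143/128, b=Δ0−h0·(2M0+M1)/6=223/32
seg 1: a=3, c=M1/2=-429/64, d=(M2−M1)/(6·1)=329/64, b=Δ1−h1·(2M1+M2)/6=-103/16
seg 2: a=-5, c=M2/2=279/32, d=(M3−M2)/(6·2)=-545/256, b=Δ2−h2·(2M2+M3)/6=-283/64
seg 3: a=4, c=M3/2=-519/128, d=(M4−M3)/(6·2)=173/256, b=Δ3−h3·(2M3+M4)/6=157/32
t_q=7/2 → seg 2, τ=1/2; S=-5+-283/64·τ+279/32·τ²+-545/256·τ³=-10849/2048

  seg 0: a=-2 b=223/32 c=0 d=-143/128
  seg 1: a=3 b=-103/16 c=-429/64 d=329/64
  seg 2: a=-5 b=-283/64 c=279/32 d=-545/256
  seg 3: a=4 b=157/32 c=-519/128 d=173/256
S(7/2) = -10849/2048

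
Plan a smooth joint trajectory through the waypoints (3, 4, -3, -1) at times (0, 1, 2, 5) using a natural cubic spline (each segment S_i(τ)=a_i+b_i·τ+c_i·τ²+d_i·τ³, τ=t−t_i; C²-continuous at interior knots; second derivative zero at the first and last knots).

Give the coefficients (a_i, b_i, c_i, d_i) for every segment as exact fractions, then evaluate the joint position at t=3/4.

Δ: Δ0=1, Δ1=-7, Δ2=2/3
row 1: diag=4, rhs=-48; c'=1/4, d'=-12
row 2: denom=8−1·1/4=31/4; d'=(46−1·-12)/(31/4)=232/31
back: M2=232/31
back: M1=-12−1/4·232/31=-430/31
M: M0=0, M1=-430/31, M2=232/31, M3=0
seg 0: a=3, c=M0/2=0, d=(M1−M0)/(6·1)=-215/93, b=Δ0−h0·(2M0+M1)/6=308/93
seg 1: a=4, c=M1/2=-215/31, d=(M2−M1)/(6·1)=331/93, b=Δ1−h1·(2M1+M2)/6=-337/93
seg 2: a=-3, c=M2/2=116/31, d=(M3−M2)/(6·3)=-116/279, b=Δ2−h2·(2M2+M3)/6=-634/93
t_q=3/4 → seg 0, τ=3/4; S=3+308/93·τ+0·τ²+-215/93·τ³=8945/1984

  seg 0: a=3 b=308/93 c=0 d=-215/93
  seg 1: a=4 b=-337/93 c=-215/31 d=331/93
  seg 2: a=-3 b=-634/93 c=116/31 d=-116/279
S(3/4) = 8945/1984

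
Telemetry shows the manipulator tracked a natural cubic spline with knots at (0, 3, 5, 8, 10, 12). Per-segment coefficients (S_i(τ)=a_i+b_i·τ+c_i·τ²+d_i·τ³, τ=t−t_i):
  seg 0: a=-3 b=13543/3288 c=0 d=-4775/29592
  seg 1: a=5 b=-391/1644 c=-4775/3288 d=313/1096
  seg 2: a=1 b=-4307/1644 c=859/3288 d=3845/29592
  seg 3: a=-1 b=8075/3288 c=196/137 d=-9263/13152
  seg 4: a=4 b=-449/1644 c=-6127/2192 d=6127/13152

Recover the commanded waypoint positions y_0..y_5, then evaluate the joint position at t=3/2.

y_0=-3 y_1=5 y_2=1 y_3=-1 y_4=4 y_5=-4
S(3/2) = 23093/8768

y_0 = S_0(0) = a_0 = -3
y_1 = S_1(0) = a_1 = 5
y_2 = S_2(0) = a_2 = 1
y_3 = S_3(0) = a_3 = -1
y_4 = S_4(0) = a_4 = 4
y_5 = S_4(2) = -4
t_q=3/2 is in segment 0 (τ=3/2); S_0(τ)=23093/8768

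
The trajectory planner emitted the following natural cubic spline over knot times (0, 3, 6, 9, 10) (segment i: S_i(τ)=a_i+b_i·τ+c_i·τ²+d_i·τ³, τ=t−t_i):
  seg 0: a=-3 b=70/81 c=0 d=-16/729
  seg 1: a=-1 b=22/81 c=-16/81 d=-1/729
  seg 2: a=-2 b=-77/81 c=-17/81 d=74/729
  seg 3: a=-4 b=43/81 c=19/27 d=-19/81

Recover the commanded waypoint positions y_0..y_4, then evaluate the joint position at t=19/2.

y_0=-3 y_1=-1 y_2=-2 y_3=-4 y_4=-3
S(19/2) = -775/216

y_0 = S_0(0) = a_0 = -3
y_1 = S_1(0) = a_1 = -1
y_2 = S_2(0) = a_2 = -2
y_3 = S_3(0) = a_3 = -4
y_4 = S_3(1) = -3
t_q=19/2 is in segment 3 (τ=1/2); S_3(τ)=-775/216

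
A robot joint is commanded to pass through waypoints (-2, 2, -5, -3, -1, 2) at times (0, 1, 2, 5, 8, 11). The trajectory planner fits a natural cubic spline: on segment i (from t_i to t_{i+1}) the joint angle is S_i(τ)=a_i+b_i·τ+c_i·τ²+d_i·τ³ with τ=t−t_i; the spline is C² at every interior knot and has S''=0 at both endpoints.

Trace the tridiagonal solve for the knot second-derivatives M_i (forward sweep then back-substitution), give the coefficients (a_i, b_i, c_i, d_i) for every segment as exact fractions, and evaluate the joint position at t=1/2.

  seg 0: a=-2 b=8914/1251 c=0 d=-3910/1251
  seg 1: a=2 b=-2816/1251 c=-3910/417 d=5789/1251
  seg 2: a=-5 b=-8909/1251 c=1879/417 d=-7168/11259
  seg 3: a=-3 b=3409/1251 c=-1531/1251 d=2018/11259
  seg 4: a=-1 b=277/1251 c=487/1251 d=-487/11259
S(1/2) = 1955/1668

Δ: Δ0=4, Δ1=-7, Δ2=2/3, Δ3=2/3, Δ4=1
row 1: diag=4, rhs=-66; c'=1/4, d'=-33/2
row 2: denom=8−1·1/4=31/4; d'=(46−1·-33/2)/(31/4)=250/31
row 3: denom=12−3·12/31=336/31; d'=(0−3·250/31)/(336/31)=-125/56
row 4: denom=12−3·31/112=1251/112; d'=(2−3·-125/56)/(1251/112)=974/1251
back: M4=974/1251
back: M3=-125/56−31/112·974/1251=-3062/1251
back: M2=250/31−12/31·-3062/1251=3758/417
back: M1=-33/2−1/4·3758/417=-7820/417
M: M0=0, M1=-7820/417, M2=3758/417, M3=-3062/1251, M4=974/1251, M5=0
seg 0: a=-2, c=M0/2=0, d=(M1−M0)/(6·1)=-3910/1251, b=Δ0−h0·(2M0+M1)/6=8914/1251
seg 1: a=2, c=M1/2=-3910/417, d=(M2−M1)/(6·1)=5789/1251, b=Δ1−h1·(2M1+M2)/6=-2816/1251
seg 2: a=-5, c=M2/2=1879/417, d=(M3−M2)/(6·3)=-7168/11259, b=Δ2−h2·(2M2+M3)/6=-8909/1251
seg 3: a=-3, c=M3/2=-1531/1251, d=(M4−M3)/(6·3)=2018/11259, b=Δ3−h3·(2M3+M4)/6=3409/1251
seg 4: a=-1, c=M4/2=487/1251, d=(M5−M4)/(6·3)=-487/11259, b=Δ4−h4·(2M4+M5)/6=277/1251
t_q=1/2 → seg 0, τ=1/2; S=-2+8914/1251·τ+0·τ²+-3910/1251·τ³=1955/1668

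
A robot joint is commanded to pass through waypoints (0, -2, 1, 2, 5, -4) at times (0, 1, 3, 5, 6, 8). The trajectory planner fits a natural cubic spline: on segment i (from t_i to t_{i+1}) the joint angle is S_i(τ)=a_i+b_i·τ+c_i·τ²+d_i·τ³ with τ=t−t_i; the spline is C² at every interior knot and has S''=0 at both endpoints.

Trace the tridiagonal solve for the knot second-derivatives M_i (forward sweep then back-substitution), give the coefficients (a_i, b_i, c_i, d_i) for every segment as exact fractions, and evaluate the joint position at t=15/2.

  seg 0: a=0 b=-962/349 c=0 d=264/349
  seg 1: a=-2 b=-170/349 c=792/349 d=-1781/2792
  seg 2: a=1 b=653/698 c=-2175/1396 d=1871/2792
  seg 3: a=2 b=958/349 c=1719/698 d=-1541/698
  seg 4: a=5 b=731/698 c=-1452/349 d=242/349
S(15/2) = -157/349

Δ: Δ0=-2, Δ1=3/2, Δ2=1/2, Δ3=3, Δ4=-9/2
row 1: diag=6, rhs=21; c'=1/3, d'=7/2
row 2: denom=8−2·1/3=22/3; d'=(-6−2·7/2)/(22/3)=-39/22
row 3: denom=6−2·3/11=60/11; d'=(15−2·-39/22)/(60/11)=17/5
row 4: denom=6−1·11/60=349/60; d'=(-45−1·17/5)/(349/60)=-2904/349
back: M4=-2904/349
back: M3=17/5−11/60·-2904/349=1719/349
back: M2=-39/22−3/11·1719/349=-2175/698
back: M1=7/2−1/3·-2175/698=1584/349
M: M0=0, M1=1584/349, M2=-2175/698, M3=1719/349, M4=-2904/349, M5=0
seg 0: a=0, c=M0/2=0, d=(M1−M0)/(6·1)=264/349, b=Δ0−h0·(2M0+M1)/6=-962/349
seg 1: a=-2, c=M1/2=792/349, d=(M2−M1)/(6·2)=-1781/2792, b=Δ1−h1·(2M1+M2)/6=-170/349
seg 2: a=1, c=M2/2=-2175/1396, d=(M3−M2)/(6·2)=1871/2792, b=Δ2−h2·(2M2+M3)/6=653/698
seg 3: a=2, c=M3/2=1719/698, d=(M4−M3)/(6·1)=-1541/698, b=Δ3−h3·(2M3+M4)/6=958/349
seg 4: a=5, c=M4/2=-1452/349, d=(M5−M4)/(6·2)=242/349, b=Δ4−h4·(2M4+M5)/6=731/698
t_q=15/2 → seg 4, τ=3/2; S=5+731/698·τ+-1452/349·τ²+242/349·τ³=-157/349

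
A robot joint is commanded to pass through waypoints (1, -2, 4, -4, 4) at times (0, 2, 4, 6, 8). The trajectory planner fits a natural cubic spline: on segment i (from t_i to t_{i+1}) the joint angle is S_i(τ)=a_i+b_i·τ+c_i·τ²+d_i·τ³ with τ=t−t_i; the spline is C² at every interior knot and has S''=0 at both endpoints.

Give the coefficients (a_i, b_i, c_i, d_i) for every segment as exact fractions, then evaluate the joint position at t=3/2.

  seg 0: a=1 b=-375/112 c=0 d=207/448
  seg 1: a=-2 b=123/56 c=621/224 d=-531/448
  seg 2: a=4 b=-15/16 c=-243/56 d=629/448
  seg 3: a=-4 b=-81/56 c=915/224 d=-305/448
S(3/2) = -1261/512

Δ: Δ0=-3/2, Δ1=3, Δ2=-4, Δ3=4
row 1: diag=8, rhs=27; c'=1/4, d'=27/8
row 2: denom=8−2·1/4=15/2; d'=(-42−2·27/8)/(15/2)=-13/2
row 3: denom=8−2·4/15=112/15; d'=(48−2·-13/2)/(112/15)=915/112
back: M3=915/112
back: M2=-13/2−4/15·915/112=-243/28
back: M1=27/8−1/4·-243/28=621/112
M: M0=0, M1=621/112, M2=-243/28, M3=915/112, M4=0
seg 0: a=1, c=M0/2=0, d=(M1−M0)/(6·2)=207/448, b=Δ0−h0·(2M0+M1)/6=-375/112
seg 1: a=-2, c=M1/2=621/224, d=(M2−M1)/(6·2)=-531/448, b=Δ1−h1·(2M1+M2)/6=123/56
seg 2: a=4, c=M2/2=-243/56, d=(M3−M2)/(6·2)=629/448, b=Δ2−h2·(2M2+M3)/6=-15/16
seg 3: a=-4, c=M3/2=915/224, d=(M4−M3)/(6·2)=-305/448, b=Δ3−h3·(2M3+M4)/6=-81/56
t_q=3/2 → seg 0, τ=3/2; S=1+-375/112·τ+0·τ²+207/448·τ³=-1261/512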